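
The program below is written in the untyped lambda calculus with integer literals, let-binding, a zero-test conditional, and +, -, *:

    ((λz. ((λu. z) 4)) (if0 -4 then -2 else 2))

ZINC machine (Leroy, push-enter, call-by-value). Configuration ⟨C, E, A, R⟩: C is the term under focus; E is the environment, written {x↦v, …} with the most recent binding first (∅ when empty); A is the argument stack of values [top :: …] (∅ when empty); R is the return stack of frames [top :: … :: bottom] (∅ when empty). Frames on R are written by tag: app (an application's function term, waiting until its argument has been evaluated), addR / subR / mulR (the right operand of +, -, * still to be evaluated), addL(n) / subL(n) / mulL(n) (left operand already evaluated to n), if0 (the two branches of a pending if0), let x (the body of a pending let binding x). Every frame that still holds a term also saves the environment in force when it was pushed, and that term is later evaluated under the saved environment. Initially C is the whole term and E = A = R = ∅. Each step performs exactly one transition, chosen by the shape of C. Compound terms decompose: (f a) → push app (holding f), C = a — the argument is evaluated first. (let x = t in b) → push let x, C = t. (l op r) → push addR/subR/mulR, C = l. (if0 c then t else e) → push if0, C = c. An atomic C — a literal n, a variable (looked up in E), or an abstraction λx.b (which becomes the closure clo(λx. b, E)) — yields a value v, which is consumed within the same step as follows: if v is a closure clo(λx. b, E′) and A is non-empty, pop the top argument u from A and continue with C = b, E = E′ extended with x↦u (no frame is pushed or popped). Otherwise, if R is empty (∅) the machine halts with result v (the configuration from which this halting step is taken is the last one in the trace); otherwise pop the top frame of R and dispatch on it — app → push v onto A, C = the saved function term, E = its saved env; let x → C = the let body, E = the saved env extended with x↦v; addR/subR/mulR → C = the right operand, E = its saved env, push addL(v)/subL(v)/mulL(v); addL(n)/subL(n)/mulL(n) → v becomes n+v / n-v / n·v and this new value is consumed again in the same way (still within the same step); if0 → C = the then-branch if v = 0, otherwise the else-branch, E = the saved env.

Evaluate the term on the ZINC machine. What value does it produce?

Answer: 2

Derivation:
[0] <C=((λz. ((λu. z) 4)) (if0 -4 then -2 else 2)), E=∅, A=∅, R=∅>
[1] <C=(if0 -4 then -2 else 2), E=∅, A=∅, R=[app]>
[2] <C=-4, E=∅, A=∅, R=[if0 :: app]>
[3] <C=2, E=∅, A=∅, R=[app]>
[4] <C=(λz. ((λu. z) 4)), E=∅, A=[2], R=∅>
[5] <C=((λu. z) 4), E={z↦2}, A=∅, R=∅>
[6] <C=4, E={z↦2}, A=∅, R=[app]>
[7] <C=(λu. z), E={z↦2}, A=[4], R=∅>
[8] <C=z, E={u↦4, z↦2}, A=∅, R=∅>
→ final value 2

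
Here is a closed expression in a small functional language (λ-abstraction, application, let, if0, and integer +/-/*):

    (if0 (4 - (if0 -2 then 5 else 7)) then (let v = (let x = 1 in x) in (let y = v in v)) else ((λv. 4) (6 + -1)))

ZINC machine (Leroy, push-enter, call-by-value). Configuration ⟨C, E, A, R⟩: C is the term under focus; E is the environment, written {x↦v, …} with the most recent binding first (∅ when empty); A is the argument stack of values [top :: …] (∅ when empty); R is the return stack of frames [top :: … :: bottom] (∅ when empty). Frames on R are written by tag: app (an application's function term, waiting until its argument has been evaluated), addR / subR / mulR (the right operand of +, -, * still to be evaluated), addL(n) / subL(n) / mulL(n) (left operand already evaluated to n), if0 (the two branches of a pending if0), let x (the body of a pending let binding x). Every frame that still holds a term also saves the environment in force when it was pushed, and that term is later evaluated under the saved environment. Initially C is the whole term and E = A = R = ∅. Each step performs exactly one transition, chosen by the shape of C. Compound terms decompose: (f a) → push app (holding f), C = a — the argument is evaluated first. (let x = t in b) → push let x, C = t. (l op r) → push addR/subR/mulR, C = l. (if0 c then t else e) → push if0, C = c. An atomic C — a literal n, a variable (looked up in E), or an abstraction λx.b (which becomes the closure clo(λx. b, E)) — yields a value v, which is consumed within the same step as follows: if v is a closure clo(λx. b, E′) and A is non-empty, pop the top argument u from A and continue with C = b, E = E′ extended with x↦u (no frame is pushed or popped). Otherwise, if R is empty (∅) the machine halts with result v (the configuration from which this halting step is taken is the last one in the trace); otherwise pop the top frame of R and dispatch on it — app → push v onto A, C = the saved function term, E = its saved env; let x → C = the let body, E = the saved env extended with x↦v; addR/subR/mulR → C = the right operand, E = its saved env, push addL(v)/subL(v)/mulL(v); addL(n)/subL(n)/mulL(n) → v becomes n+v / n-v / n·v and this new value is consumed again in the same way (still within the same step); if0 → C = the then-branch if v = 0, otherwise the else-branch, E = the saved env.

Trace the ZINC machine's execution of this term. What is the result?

[0] [C=(if0 (4 - (if0 -2 then 5 else 7)) then (let v = (let x = 1 in x) in (let y = v in v)) else ((λv. 4) (6 + -1))) | E=∅ | A=∅ | R=∅]
[1] [C=(4 - (if0 -2 then 5 else 7)) | E=∅ | A=∅ | R=[if0]]
[2] [C=4 | E=∅ | A=∅ | R=[subR :: if0]]
[3] [C=(if0 -2 then 5 else 7) | E=∅ | A=∅ | R=[subL(4) :: if0]]
[4] [C=-2 | E=∅ | A=∅ | R=[if0 :: subL(4) :: if0]]
[5] [C=7 | E=∅ | A=∅ | R=[subL(4) :: if0]]
[6] [C=((λv. 4) (6 + -1)) | E=∅ | A=∅ | R=∅]
[7] [C=(6 + -1) | E=∅ | A=∅ | R=[app]]
[8] [C=6 | E=∅ | A=∅ | R=[addR :: app]]
[9] [C=-1 | E=∅ | A=∅ | R=[addL(6) :: app]]
[10] [C=(λv. 4) | E=∅ | A=[5] | R=∅]
[11] [C=4 | E={v↦5} | A=∅ | R=∅]
→ final value 4

Answer: 4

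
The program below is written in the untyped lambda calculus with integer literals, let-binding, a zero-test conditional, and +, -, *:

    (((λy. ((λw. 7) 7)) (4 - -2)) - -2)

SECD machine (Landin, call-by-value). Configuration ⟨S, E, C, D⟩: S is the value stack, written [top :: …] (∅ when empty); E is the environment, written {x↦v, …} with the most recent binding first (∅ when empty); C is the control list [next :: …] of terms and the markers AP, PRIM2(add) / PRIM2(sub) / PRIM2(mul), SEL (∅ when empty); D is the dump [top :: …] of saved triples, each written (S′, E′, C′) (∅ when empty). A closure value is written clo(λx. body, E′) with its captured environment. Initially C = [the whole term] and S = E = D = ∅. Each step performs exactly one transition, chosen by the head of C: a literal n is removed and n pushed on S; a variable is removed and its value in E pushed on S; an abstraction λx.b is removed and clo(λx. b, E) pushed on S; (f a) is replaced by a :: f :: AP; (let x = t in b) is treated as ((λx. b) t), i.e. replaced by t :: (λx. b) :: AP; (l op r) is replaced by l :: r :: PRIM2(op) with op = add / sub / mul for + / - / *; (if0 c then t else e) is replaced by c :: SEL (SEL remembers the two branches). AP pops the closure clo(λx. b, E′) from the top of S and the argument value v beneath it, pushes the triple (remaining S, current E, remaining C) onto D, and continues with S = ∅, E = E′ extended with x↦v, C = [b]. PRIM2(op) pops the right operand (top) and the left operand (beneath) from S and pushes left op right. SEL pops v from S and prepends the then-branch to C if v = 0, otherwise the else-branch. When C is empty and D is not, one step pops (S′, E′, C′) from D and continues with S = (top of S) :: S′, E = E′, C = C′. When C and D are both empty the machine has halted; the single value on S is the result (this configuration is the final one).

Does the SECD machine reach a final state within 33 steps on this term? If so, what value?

Answer: 9

Execution trace:
t=0: <S=∅, E=∅, C=[(((λy. ((λw. 7) 7)) (4 - -2)) - -2)], D=∅>
t=1: <S=∅, E=∅, C=[((λy. ((λw. 7) 7)) (4 - -2)) :: -2 :: PRIM2(sub)], D=∅>
t=2: <S=∅, E=∅, C=[(4 - -2) :: (λy. ((λw. 7) 7)) :: AP :: -2 :: PRIM2(sub)], D=∅>
t=3: <S=∅, E=∅, C=[4 :: -2 :: PRIM2(sub) :: (λy. ((λw. 7) 7)) :: AP :: -2 :: PRIM2(sub)], D=∅>
t=4: <S=[4], E=∅, C=[-2 :: PRIM2(sub) :: (λy. ((λw. 7) 7)) :: AP :: -2 :: PRIM2(sub)], D=∅>
t=5: <S=[-2 :: 4], E=∅, C=[PRIM2(sub) :: (λy. ((λw. 7) 7)) :: AP :: -2 :: PRIM2(sub)], D=∅>
t=6: <S=[6], E=∅, C=[(λy. ((λw. 7) 7)) :: AP :: -2 :: PRIM2(sub)], D=∅>
t=7: <S=[clo(λy. ((λw. 7) 7), ∅) :: 6], E=∅, C=[AP :: -2 :: PRIM2(sub)], D=∅>
t=8: <S=∅, E={y↦6}, C=[((λw. 7) 7)], D=[(∅, ∅, [-2 :: PRIM2(sub)])]>
t=9: <S=∅, E={y↦6}, C=[7 :: (λw. 7) :: AP], D=[(∅, ∅, [-2 :: PRIM2(sub)])]>
t=10: <S=[7], E={y↦6}, C=[(λw. 7) :: AP], D=[(∅, ∅, [-2 :: PRIM2(sub)])]>
t=11: <S=[clo(λw. 7, {y↦6}) :: 7], E={y↦6}, C=[AP], D=[(∅, ∅, [-2 :: PRIM2(sub)])]>
t=12: <S=∅, E={w↦7, y↦6}, C=[7], D=[(∅, {y↦6}, ∅) :: (∅, ∅, [-2 :: PRIM2(sub)])]>
t=13: <S=[7], E={w↦7, y↦6}, C=∅, D=[(∅, {y↦6}, ∅) :: (∅, ∅, [-2 :: PRIM2(sub)])]>
t=14: <S=[7], E={y↦6}, C=∅, D=[(∅, ∅, [-2 :: PRIM2(sub)])]>
t=15: <S=[7], E=∅, C=[-2 :: PRIM2(sub)], D=∅>
t=16: <S=[-2 :: 7], E=∅, C=[PRIM2(sub)], D=∅>
t=17: <S=[9], E=∅, C=∅, D=∅>
→ final value 9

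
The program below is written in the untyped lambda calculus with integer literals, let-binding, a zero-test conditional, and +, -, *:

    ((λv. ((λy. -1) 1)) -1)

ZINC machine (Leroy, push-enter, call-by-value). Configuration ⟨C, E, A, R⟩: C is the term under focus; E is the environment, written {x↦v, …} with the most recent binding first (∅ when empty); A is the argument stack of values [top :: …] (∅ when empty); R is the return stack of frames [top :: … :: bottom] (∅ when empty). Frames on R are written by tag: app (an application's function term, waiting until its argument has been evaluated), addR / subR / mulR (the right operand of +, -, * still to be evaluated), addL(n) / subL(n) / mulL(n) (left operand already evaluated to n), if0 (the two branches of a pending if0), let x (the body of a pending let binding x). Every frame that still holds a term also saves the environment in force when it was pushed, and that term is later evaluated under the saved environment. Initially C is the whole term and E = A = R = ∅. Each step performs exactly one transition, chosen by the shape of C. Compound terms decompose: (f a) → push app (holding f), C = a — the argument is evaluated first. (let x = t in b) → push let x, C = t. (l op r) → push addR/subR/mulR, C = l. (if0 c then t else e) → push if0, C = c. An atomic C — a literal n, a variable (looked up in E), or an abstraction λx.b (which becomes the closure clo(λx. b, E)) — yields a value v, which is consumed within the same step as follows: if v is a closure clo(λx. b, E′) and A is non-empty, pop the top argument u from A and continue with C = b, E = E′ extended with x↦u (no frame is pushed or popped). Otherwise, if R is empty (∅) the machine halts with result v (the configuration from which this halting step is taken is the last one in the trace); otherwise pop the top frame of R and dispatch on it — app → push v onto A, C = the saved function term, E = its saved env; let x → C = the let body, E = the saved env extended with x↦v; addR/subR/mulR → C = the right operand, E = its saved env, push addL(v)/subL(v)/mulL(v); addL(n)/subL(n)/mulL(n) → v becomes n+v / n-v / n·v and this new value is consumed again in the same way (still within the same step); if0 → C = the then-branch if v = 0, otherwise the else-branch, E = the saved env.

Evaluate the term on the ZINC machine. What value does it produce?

Answer: -1

Execution trace:
step 0: ⟨C=((λv. ((λy. -1) 1)) -1); E=∅; A=∅; R=∅⟩
step 1: ⟨C=-1; E=∅; A=∅; R=[app]⟩
step 2: ⟨C=(λv. ((λy. -1) 1)); E=∅; A=[-1]; R=∅⟩
step 3: ⟨C=((λy. -1) 1); E={v↦-1}; A=∅; R=∅⟩
step 4: ⟨C=1; E={v↦-1}; A=∅; R=[app]⟩
step 5: ⟨C=(λy. -1); E={v↦-1}; A=[1]; R=∅⟩
step 6: ⟨C=-1; E={y↦1, v↦-1}; A=∅; R=∅⟩
→ final value -1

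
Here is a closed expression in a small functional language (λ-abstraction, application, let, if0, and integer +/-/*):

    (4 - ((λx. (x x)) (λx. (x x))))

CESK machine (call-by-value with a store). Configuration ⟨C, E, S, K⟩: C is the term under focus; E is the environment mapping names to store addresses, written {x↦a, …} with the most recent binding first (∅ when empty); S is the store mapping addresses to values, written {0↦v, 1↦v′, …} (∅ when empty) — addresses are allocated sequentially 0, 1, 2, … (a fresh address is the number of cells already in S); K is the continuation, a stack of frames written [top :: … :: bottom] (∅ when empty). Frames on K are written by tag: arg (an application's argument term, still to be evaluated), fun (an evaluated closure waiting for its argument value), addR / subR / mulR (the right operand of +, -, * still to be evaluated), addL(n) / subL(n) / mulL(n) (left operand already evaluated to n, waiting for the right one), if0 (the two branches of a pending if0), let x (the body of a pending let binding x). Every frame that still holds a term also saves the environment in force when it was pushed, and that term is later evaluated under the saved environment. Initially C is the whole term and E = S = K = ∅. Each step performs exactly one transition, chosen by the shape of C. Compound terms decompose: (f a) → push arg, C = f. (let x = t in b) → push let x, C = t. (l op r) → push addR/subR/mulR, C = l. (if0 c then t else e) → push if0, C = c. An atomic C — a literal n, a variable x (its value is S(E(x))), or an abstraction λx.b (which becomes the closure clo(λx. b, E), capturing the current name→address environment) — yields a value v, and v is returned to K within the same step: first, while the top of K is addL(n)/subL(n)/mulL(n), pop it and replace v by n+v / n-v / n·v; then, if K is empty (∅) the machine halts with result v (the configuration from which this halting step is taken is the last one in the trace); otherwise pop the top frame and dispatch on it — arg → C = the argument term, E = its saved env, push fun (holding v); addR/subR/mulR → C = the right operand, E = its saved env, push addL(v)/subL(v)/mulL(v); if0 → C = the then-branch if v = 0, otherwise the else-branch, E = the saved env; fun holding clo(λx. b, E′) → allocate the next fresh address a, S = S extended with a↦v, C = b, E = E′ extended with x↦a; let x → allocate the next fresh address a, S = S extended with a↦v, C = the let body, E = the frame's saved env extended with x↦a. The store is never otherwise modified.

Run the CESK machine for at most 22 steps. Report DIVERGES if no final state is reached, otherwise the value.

Answer: DIVERGES (no final state within 22 steps)

Machine steps:
t=0: [C=(4 - ((λx. (x x)) (λx. (x x)))) | E=∅ | S=∅ | K=∅]
t=1: [C=4 | E=∅ | S=∅ | K=[subR]]
t=2: [C=((λx. (x x)) (λx. (x x))) | E=∅ | S=∅ | K=[subL(4)]]
t=3: [C=(λx. (x x)) | E=∅ | S=∅ | K=[arg :: subL(4)]]
t=4: [C=(λx. (x x)) | E=∅ | S=∅ | K=[fun :: subL(4)]]
t=5: [C=(x x) | E={x↦0} | S={0↦clo(λx. (x x), ∅)} | K=[subL(4)]]
t=6: [C=x | E={x↦0} | S={0↦clo(λx. (x x), ∅)} | K=[arg :: subL(4)]]
t=7: [C=x | E={x↦0} | S={0↦clo(λx. (x x), ∅)} | K=[fun :: subL(4)]]
t=8: [C=(x x) | E={x↦1} | S={0↦clo(λx. (x x), ∅), 1↦clo(λx. (x x), ∅)} | K=[subL(4)]]
t=9: [C=x | E={x↦1} | S={0↦clo(λx. (x x), ∅), 1↦clo(λx. (x x), ∅)} | K=[arg :: subL(4)]]
t=10: [C=x | E={x↦1} | S={0↦clo(λx. (x x), ∅), 1↦clo(λx. (x x), ∅)} | K=[fun :: subL(4)]]
t=11: [C=(x x) | E={x↦2} | S={0↦clo(λx. (x x), ∅), 1↦clo(λx. (x x), ∅), 2↦clo(λx. (x x), ∅)} | K=[subL(4)]]
t=12: [C=x | E={x↦2} | S={0↦clo(λx. (x x), ∅), 1↦clo(λx. (x x), ∅), 2↦clo(λx. (x x), ∅)} | K=[arg :: subL(4)]]
t=13: [C=x | E={x↦2} | S={0↦clo(λx. (x x), ∅), 1↦clo(λx. (x x), ∅), 2↦clo(λx. (x x), ∅)} | K=[fun :: subL(4)]]
t=14: [C=(x x) | E={x↦3} | S={0↦clo(λx. (x x), ∅), 1↦clo(λx. (x x), ∅), 2↦clo(λx. (x x), ∅), 3↦clo(λx. (x x), ∅)} | K=[subL(4)]]
t=15: [C=x | E={x↦3} | S={0↦clo(λx. (x x), ∅), 1↦clo(λx. (x x), ∅), 2↦clo(λx. (x x), ∅), 3↦clo(λx. (x x), ∅)} | K=[arg :: subL(4)]]
t=16: [C=x | E={x↦3} | S={0↦clo(λx. (x x), ∅), 1↦clo(λx. (x x), ∅), 2↦clo(λx. (x x), ∅), 3↦clo(λx. (x x), ∅)} | K=[fun :: subL(4)]]
t=17: [C=(x x) | E={x↦4} | S={0↦clo(λx. (x x), ∅), 1↦clo(λx. (x x), ∅), 2↦clo(λx. (x x), ∅), 3↦clo(λx. (x x), ∅), 4↦clo(λx. (x x), ∅)} | K=[subL(4)]]
t=18: [C=x | E={x↦4} | S={0↦clo(λx. (x x), ∅), 1↦clo(λx. (x x), ∅), 2↦clo(λx. (x x), ∅), 3↦clo(λx. (x x), ∅), 4↦clo(λx. (x x), ∅)} | K=[arg :: subL(4)]]
t=19: [C=x | E={x↦4} | S={0↦clo(λx. (x x), ∅), 1↦clo(λx. (x x), ∅), 2↦clo(λx. (x x), ∅), 3↦clo(λx. (x x), ∅), 4↦clo(λx. (x x), ∅)} | K=[fun :: subL(4)]]
t=20: [C=(x x) | E={x↦5} | S={0↦clo(λx. (x x), ∅), 1↦clo(λx. (x x), ∅), 2↦clo(λx. (x x), ∅), 3↦clo(λx. (x x), ∅), 4↦clo(λx. (x x), ∅), 5↦clo(λx. (x x), ∅)} | K=[subL(4)]]
t=21: [C=x | E={x↦5} | S={0↦clo(λx. (x x), ∅), 1↦clo(λx. (x x), ∅), 2↦clo(λx. (x x), ∅), 3↦clo(λx. (x x), ∅), 4↦clo(λx. (x x), ∅), 5↦clo(λx. (x x), ∅)} | K=[arg :: subL(4)]]
t=22: [C=x | E={x↦5} | S={0↦clo(λx. (x x), ∅), 1↦clo(λx. (x x), ∅), 2↦clo(λx. (x x), ∅), 3↦clo(λx. (x x), ∅), 4↦clo(λx. (x x), ∅), 5↦clo(λx. (x x), ∅)} | K=[fun :: subL(4)]]
→ 22 transitions taken and the configuration is still not final: no result within 22 steps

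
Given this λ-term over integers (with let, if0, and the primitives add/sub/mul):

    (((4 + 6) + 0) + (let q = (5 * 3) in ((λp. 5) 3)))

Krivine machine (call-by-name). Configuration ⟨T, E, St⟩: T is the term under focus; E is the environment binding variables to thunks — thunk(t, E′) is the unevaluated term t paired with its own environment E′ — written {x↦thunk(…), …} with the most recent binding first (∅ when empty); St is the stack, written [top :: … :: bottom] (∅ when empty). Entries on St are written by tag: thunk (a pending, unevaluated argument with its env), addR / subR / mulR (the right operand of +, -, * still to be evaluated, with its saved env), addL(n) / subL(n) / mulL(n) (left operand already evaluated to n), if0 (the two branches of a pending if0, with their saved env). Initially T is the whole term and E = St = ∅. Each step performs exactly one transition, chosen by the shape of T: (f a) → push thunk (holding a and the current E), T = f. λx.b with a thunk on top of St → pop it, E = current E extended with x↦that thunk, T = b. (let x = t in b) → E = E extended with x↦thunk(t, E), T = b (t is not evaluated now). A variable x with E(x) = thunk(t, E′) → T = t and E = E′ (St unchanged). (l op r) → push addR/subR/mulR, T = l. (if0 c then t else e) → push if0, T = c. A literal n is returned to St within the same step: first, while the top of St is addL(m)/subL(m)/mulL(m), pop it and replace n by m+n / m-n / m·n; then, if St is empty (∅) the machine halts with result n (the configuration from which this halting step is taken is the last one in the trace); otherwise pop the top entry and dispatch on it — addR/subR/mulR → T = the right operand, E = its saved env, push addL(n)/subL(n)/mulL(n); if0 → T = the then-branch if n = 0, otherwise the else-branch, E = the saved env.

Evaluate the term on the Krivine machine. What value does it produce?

Answer: 15

Execution trace:
t=0: [T=(((4 + 6) + 0) + (let q = (5 * 3) in ((λp. 5) 3))) | E=∅ | St=∅]
t=1: [T=((4 + 6) + 0) | E=∅ | St=[addR]]
t=2: [T=(4 + 6) | E=∅ | St=[addR :: addR]]
t=3: [T=4 | E=∅ | St=[addR :: addR :: addR]]
t=4: [T=6 | E=∅ | St=[addL(4) :: addR :: addR]]
t=5: [T=0 | E=∅ | St=[addL(10) :: addR]]
t=6: [T=(let q = (5 * 3) in ((λp. 5) 3)) | E=∅ | St=[addL(10)]]
t=7: [T=((λp. 5) 3) | E={q↦thunk((5 * 3), ∅)} | St=[addL(10)]]
t=8: [T=(λp. 5) | E={q↦thunk((5 * 3), ∅)} | St=[thunk :: addL(10)]]
t=9: [T=5 | E={p↦thunk(3, {q↦thunk((5 * 3), ∅)}), q↦thunk((5 * 3), ∅)} | St=[addL(10)]]
→ final value 15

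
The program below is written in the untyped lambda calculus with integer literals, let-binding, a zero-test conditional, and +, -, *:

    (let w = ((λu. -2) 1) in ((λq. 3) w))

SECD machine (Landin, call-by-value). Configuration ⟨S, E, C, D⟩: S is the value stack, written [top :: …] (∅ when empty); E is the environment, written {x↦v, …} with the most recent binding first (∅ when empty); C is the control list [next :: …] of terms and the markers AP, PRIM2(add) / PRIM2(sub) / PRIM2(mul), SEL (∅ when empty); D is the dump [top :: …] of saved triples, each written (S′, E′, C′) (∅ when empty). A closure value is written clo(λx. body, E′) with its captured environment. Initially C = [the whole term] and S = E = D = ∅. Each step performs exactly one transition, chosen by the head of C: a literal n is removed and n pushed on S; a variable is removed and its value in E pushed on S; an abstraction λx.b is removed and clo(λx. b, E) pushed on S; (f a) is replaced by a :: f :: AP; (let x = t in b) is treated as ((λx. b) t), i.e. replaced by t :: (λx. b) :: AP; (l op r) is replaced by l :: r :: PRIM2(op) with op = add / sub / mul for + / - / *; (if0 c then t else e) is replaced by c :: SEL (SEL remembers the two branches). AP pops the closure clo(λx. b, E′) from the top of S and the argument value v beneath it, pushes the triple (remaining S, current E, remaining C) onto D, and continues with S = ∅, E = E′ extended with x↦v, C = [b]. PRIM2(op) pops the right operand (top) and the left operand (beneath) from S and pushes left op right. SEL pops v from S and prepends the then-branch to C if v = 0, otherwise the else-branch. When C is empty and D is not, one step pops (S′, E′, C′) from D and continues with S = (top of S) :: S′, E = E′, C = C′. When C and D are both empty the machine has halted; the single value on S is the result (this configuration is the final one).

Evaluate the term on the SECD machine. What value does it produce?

step 0: [S=∅ | E=∅ | C=[(let w = ((λu. -2) 1) in ((λq. 3) w))] | D=∅]
step 1: [S=∅ | E=∅ | C=[((λu. -2) 1) :: (λw. ((λq. 3) w)) :: AP] | D=∅]
step 2: [S=∅ | E=∅ | C=[1 :: (λu. -2) :: AP :: (λw. ((λq. 3) w)) :: AP] | D=∅]
step 3: [S=[1] | E=∅ | C=[(λu. -2) :: AP :: (λw. ((λq. 3) w)) :: AP] | D=∅]
step 4: [S=[clo(λu. -2, ∅) :: 1] | E=∅ | C=[AP :: (λw. ((λq. 3) w)) :: AP] | D=∅]
step 5: [S=∅ | E={u↦1} | C=[-2] | D=[(∅, ∅, [(λw. ((λq. 3) w)) :: AP])]]
step 6: [S=[-2] | E={u↦1} | C=∅ | D=[(∅, ∅, [(λw. ((λq. 3) w)) :: AP])]]
step 7: [S=[-2] | E=∅ | C=[(λw. ((λq. 3) w)) :: AP] | D=∅]
step 8: [S=[clo(λw. ((λq. 3) w), ∅) :: -2] | E=∅ | C=[AP] | D=∅]
step 9: [S=∅ | E={w↦-2} | C=[((λq. 3) w)] | D=[(∅, ∅, ∅)]]
step 10: [S=∅ | E={w↦-2} | C=[w :: (λq. 3) :: AP] | D=[(∅, ∅, ∅)]]
step 11: [S=[-2] | E={w↦-2} | C=[(λq. 3) :: AP] | D=[(∅, ∅, ∅)]]
step 12: [S=[clo(λq. 3, {w↦-2}) :: -2] | E={w↦-2} | C=[AP] | D=[(∅, ∅, ∅)]]
step 13: [S=∅ | E={q↦-2, w↦-2} | C=[3] | D=[(∅, {w↦-2}, ∅) :: (∅, ∅, ∅)]]
step 14: [S=[3] | E={q↦-2, w↦-2} | C=∅ | D=[(∅, {w↦-2}, ∅) :: (∅, ∅, ∅)]]
step 15: [S=[3] | E={w↦-2} | C=∅ | D=[(∅, ∅, ∅)]]
step 16: [S=[3] | E=∅ | C=∅ | D=∅]
→ final value 3

Answer: 3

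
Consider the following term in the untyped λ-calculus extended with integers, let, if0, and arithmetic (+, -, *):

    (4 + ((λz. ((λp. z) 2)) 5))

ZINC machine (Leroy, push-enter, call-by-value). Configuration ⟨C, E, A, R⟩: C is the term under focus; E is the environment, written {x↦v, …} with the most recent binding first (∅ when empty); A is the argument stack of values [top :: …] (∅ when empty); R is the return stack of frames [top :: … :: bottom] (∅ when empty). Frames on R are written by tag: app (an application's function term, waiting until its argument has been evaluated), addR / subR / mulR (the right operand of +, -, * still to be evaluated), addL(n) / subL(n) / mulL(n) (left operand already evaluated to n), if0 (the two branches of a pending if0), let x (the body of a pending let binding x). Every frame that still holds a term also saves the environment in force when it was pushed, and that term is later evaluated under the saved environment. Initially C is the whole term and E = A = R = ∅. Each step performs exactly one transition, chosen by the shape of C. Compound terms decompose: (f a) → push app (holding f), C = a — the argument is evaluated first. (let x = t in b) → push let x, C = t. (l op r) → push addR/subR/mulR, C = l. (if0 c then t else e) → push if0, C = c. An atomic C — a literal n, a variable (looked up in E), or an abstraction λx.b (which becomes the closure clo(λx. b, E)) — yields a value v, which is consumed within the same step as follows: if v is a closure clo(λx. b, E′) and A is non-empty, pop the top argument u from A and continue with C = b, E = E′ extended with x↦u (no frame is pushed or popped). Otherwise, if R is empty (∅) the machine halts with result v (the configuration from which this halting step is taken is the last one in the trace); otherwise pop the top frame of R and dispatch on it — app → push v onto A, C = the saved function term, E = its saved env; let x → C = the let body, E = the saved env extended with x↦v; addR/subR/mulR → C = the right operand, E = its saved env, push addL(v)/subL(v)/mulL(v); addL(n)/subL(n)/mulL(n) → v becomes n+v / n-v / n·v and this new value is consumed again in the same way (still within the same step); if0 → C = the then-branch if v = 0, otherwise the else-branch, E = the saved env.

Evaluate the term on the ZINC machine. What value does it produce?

Answer: 9

Execution trace:
t=0: ⟨C=(4 + ((λz. ((λp. z) 2)) 5)); E=∅; A=∅; R=∅⟩
t=1: ⟨C=4; E=∅; A=∅; R=[addR]⟩
t=2: ⟨C=((λz. ((λp. z) 2)) 5); E=∅; A=∅; R=[addL(4)]⟩
t=3: ⟨C=5; E=∅; A=∅; R=[app :: addL(4)]⟩
t=4: ⟨C=(λz. ((λp. z) 2)); E=∅; A=[5]; R=[addL(4)]⟩
t=5: ⟨C=((λp. z) 2); E={z↦5}; A=∅; R=[addL(4)]⟩
t=6: ⟨C=2; E={z↦5}; A=∅; R=[app :: addL(4)]⟩
t=7: ⟨C=(λp. z); E={z↦5}; A=[2]; R=[addL(4)]⟩
t=8: ⟨C=z; E={p↦2, z↦5}; A=∅; R=[addL(4)]⟩
→ final value 9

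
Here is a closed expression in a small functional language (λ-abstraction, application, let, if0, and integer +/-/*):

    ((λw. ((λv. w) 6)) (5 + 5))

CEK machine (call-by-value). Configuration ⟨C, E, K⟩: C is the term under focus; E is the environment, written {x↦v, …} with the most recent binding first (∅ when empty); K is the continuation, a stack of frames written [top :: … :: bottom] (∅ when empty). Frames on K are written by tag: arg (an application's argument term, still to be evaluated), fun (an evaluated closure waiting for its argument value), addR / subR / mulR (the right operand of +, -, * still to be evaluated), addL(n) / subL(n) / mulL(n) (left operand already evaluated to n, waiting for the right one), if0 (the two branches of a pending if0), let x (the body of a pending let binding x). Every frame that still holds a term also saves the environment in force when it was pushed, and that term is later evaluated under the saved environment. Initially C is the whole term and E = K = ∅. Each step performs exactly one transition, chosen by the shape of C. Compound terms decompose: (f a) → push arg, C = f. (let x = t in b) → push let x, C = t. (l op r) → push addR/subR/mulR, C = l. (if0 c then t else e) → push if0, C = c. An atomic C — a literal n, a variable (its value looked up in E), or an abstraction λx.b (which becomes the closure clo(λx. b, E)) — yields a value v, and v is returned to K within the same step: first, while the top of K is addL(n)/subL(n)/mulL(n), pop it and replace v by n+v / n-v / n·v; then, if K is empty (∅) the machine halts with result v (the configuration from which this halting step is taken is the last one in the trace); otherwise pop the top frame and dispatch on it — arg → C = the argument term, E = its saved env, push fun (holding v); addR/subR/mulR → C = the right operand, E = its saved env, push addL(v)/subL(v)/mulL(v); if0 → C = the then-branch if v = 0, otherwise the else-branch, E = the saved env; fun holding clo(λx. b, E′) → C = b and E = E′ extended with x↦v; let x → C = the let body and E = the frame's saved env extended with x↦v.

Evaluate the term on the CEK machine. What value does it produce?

Answer: 10

Machine steps:
step 0: <C=((λw. ((λv. w) 6)) (5 + 5)), E=∅, K=∅>
step 1: <C=(λw. ((λv. w) 6)), E=∅, K=[arg]>
step 2: <C=(5 + 5), E=∅, K=[fun]>
step 3: <C=5, E=∅, K=[addR :: fun]>
step 4: <C=5, E=∅, K=[addL(5) :: fun]>
step 5: <C=((λv. w) 6), E={w↦10}, K=∅>
step 6: <C=(λv. w), E={w↦10}, K=[arg]>
step 7: <C=6, E={w↦10}, K=[fun]>
step 8: <C=w, E={v↦6, w↦10}, K=∅>
→ final value 10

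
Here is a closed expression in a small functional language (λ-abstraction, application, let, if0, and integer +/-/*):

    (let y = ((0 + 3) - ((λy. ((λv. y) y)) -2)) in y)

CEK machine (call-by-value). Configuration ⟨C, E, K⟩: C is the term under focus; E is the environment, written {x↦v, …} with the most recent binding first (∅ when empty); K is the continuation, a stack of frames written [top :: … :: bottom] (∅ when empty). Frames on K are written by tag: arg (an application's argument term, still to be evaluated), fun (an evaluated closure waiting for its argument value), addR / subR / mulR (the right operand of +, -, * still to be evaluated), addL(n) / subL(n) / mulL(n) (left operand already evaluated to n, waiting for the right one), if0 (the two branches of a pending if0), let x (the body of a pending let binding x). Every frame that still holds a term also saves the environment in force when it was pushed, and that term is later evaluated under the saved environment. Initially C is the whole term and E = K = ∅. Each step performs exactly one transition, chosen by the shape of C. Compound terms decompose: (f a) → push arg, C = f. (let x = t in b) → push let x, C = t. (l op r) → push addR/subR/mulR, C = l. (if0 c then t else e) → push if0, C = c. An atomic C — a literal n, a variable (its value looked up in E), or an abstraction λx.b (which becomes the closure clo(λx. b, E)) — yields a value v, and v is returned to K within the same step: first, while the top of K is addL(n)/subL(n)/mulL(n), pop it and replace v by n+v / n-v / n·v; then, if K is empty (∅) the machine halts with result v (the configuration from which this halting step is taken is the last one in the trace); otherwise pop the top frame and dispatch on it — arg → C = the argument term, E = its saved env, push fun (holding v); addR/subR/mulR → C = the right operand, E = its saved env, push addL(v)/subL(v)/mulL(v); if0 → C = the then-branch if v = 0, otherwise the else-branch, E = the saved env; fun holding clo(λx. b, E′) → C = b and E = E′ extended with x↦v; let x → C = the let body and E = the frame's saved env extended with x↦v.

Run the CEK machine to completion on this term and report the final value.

step 0: [C=(let y = ((0 + 3) - ((λy. ((λv. y) y)) -2)) in y) | E=∅ | K=∅]
step 1: [C=((0 + 3) - ((λy. ((λv. y) y)) -2)) | E=∅ | K=[let y]]
step 2: [C=(0 + 3) | E=∅ | K=[subR :: let y]]
step 3: [C=0 | E=∅ | K=[addR :: subR :: let y]]
step 4: [C=3 | E=∅ | K=[addL(0) :: subR :: let y]]
step 5: [C=((λy. ((λv. y) y)) -2) | E=∅ | K=[subL(3) :: let y]]
step 6: [C=(λy. ((λv. y) y)) | E=∅ | K=[arg :: subL(3) :: let y]]
step 7: [C=-2 | E=∅ | K=[fun :: subL(3) :: let y]]
step 8: [C=((λv. y) y) | E={y↦-2} | K=[subL(3) :: let y]]
step 9: [C=(λv. y) | E={y↦-2} | K=[arg :: subL(3) :: let y]]
step 10: [C=y | E={y↦-2} | K=[fun :: subL(3) :: let y]]
step 11: [C=y | E={v↦-2, y↦-2} | K=[subL(3) :: let y]]
step 12: [C=y | E={y↦5} | K=∅]
→ final value 5

Answer: 5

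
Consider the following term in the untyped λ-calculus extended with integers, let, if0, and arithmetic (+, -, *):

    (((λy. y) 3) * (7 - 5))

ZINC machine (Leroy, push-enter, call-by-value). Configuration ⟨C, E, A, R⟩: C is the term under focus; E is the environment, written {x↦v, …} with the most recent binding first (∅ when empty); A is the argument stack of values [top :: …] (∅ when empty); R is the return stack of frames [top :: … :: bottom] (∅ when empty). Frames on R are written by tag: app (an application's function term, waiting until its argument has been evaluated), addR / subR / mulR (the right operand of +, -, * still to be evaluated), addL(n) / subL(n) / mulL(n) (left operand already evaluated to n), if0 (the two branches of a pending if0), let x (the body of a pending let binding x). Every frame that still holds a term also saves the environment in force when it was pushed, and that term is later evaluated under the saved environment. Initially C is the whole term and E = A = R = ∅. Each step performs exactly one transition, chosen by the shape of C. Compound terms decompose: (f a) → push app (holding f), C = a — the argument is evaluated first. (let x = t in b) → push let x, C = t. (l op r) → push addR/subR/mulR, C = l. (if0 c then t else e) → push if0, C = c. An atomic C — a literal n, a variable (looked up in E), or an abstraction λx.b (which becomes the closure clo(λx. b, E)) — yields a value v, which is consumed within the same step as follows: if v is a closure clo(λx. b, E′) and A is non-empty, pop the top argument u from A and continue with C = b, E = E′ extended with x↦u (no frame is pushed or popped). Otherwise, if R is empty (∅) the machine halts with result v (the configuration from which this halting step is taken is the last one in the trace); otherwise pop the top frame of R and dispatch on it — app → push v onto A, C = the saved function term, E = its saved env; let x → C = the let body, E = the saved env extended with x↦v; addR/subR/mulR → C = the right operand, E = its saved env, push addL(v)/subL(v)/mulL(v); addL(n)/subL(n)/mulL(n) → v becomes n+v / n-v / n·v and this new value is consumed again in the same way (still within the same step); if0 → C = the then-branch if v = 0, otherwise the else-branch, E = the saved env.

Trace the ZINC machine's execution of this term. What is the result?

Answer: 6

Execution trace:
t=0: [C=(((λy. y) 3) * (7 - 5)) | E=∅ | A=∅ | R=∅]
t=1: [C=((λy. y) 3) | E=∅ | A=∅ | R=[mulR]]
t=2: [C=3 | E=∅ | A=∅ | R=[app :: mulR]]
t=3: [C=(λy. y) | E=∅ | A=[3] | R=[mulR]]
t=4: [C=y | E={y↦3} | A=∅ | R=[mulR]]
t=5: [C=(7 - 5) | E=∅ | A=∅ | R=[mulL(3)]]
t=6: [C=7 | E=∅ | A=∅ | R=[subR :: mulL(3)]]
t=7: [C=5 | E=∅ | A=∅ | R=[subL(7) :: mulL(3)]]
→ final value 6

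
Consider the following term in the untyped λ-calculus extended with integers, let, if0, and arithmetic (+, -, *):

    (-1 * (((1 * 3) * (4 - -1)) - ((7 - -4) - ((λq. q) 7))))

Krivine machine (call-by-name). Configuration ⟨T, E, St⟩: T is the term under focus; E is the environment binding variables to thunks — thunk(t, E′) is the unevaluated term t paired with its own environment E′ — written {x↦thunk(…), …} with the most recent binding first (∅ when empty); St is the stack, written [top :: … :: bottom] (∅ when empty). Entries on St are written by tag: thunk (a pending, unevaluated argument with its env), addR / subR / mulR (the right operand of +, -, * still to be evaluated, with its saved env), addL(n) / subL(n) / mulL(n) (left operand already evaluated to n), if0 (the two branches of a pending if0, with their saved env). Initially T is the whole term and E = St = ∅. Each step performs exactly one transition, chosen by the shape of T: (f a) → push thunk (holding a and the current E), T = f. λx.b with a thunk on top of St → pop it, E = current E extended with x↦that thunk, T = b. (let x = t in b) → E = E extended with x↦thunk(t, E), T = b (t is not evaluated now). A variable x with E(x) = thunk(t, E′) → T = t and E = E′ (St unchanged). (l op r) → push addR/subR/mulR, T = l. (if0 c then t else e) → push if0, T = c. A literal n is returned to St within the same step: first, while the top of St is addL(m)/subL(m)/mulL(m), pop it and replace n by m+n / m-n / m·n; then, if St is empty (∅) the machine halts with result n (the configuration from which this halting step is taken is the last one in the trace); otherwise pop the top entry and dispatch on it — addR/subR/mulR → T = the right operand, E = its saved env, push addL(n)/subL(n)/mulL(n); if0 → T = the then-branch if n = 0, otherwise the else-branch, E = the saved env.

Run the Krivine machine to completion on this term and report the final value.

[0] <T=(-1 * (((1 * 3) * (4 - -1)) - ((7 - -4) - ((λq. q) 7)))), E=∅, St=∅>
[1] <T=-1, E=∅, St=[mulR]>
[2] <T=(((1 * 3) * (4 - -1)) - ((7 - -4) - ((λq. q) 7))), E=∅, St=[mulL(-1)]>
[3] <T=((1 * 3) * (4 - -1)), E=∅, St=[subR :: mulL(-1)]>
[4] <T=(1 * 3), E=∅, St=[mulR :: subR :: mulL(-1)]>
[5] <T=1, E=∅, St=[mulR :: mulR :: subR :: mulL(-1)]>
[6] <T=3, E=∅, St=[mulL(1) :: mulR :: subR :: mulL(-1)]>
[7] <T=(4 - -1), E=∅, St=[mulL(3) :: subR :: mulL(-1)]>
[8] <T=4, E=∅, St=[subR :: mulL(3) :: subR :: mulL(-1)]>
[9] <T=-1, E=∅, St=[subL(4) :: mulL(3) :: subR :: mulL(-1)]>
[10] <T=((7 - -4) - ((λq. q) 7)), E=∅, St=[subL(15) :: mulL(-1)]>
[11] <T=(7 - -4), E=∅, St=[subR :: subL(15) :: mulL(-1)]>
[12] <T=7, E=∅, St=[subR :: subR :: subL(15) :: mulL(-1)]>
[13] <T=-4, E=∅, St=[subL(7) :: subR :: subL(15) :: mulL(-1)]>
[14] <T=((λq. q) 7), E=∅, St=[subL(11) :: subL(15) :: mulL(-1)]>
[15] <T=(λq. q), E=∅, St=[thunk :: subL(11) :: subL(15) :: mulL(-1)]>
[16] <T=q, E={q↦thunk(7, ∅)}, St=[subL(11) :: subL(15) :: mulL(-1)]>
[17] <T=7, E=∅, St=[subL(11) :: subL(15) :: mulL(-1)]>
→ final value -11

Answer: -11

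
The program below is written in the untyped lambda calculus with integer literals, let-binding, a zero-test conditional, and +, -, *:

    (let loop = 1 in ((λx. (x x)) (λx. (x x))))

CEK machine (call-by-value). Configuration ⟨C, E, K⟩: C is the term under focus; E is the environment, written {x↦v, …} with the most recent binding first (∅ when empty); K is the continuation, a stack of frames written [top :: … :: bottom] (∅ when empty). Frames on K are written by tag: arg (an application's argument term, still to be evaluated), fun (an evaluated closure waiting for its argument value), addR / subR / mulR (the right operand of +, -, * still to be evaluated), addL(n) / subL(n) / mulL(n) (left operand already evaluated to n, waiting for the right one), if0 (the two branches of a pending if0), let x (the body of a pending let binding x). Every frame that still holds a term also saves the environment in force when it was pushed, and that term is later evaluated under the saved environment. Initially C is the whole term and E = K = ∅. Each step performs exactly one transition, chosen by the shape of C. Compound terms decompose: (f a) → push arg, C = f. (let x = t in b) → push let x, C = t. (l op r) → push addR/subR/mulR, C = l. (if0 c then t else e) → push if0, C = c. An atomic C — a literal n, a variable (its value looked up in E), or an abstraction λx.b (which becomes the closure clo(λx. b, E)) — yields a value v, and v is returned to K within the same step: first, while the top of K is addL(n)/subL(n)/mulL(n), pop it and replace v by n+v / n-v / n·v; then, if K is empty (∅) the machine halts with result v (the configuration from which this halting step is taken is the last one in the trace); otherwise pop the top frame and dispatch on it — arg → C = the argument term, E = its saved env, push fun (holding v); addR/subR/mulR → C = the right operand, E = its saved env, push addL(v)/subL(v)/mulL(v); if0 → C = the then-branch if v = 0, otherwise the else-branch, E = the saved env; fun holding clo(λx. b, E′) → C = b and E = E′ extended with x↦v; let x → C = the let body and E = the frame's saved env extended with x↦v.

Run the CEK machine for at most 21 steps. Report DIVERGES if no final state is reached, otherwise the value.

0. ⟨C=(let loop = 1 in ((λx. (x x)) (λx. (x x)))); E=∅; K=∅⟩
1. ⟨C=1; E=∅; K=[let loop]⟩
2. ⟨C=((λx. (x x)) (λx. (x x))); E={loop↦1}; K=∅⟩
3. ⟨C=(λx. (x x)); E={loop↦1}; K=[arg]⟩
4. ⟨C=(λx. (x x)); E={loop↦1}; K=[fun]⟩
5. ⟨C=(x x); E={x↦clo(λx. (x x), {loop↦1}), loop↦1}; K=∅⟩
6. ⟨C=x; E={x↦clo(λx. (x x), {loop↦1}), loop↦1}; K=[arg]⟩
7. ⟨C=x; E={x↦clo(λx. (x x), {loop↦1}), loop↦1}; K=[fun]⟩
… configuration repeats with period 3 (steps 5–7 recur indefinitely) …

Answer: DIVERGES (no final state within 21 steps)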